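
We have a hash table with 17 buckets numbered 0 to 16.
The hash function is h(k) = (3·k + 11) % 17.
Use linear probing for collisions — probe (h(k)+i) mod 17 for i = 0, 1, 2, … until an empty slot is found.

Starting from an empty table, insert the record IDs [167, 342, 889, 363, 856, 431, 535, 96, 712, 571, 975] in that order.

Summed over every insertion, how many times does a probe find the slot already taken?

6

Insert 167: h=2, slot 2 empty -> index 2.
Insert 342: h=0, slot 0 empty -> index 0.
Insert 889: h=9, slot 9 empty -> index 9.
Insert 363: h=12, slot 12 empty -> index 12.
Insert 856: h=12, slot 12 occupied -> index 13.
Insert 431: h=12, slots 12,13 occupied -> index 14.
Insert 535: h=1, slot 1 empty -> index 1.
Insert 96: h=10, slot 10 empty -> index 10.
Insert 712: h=5, slot 5 empty -> index 5.
Insert 571: h=7, slot 7 empty -> index 7.
Insert 975: h=12, slots 12,13,14 occupied -> index 15.
Table: [342, 535, 167, _, _, 712, _, 571, _, 889, 96, _, 363, 856, 431, 975, _]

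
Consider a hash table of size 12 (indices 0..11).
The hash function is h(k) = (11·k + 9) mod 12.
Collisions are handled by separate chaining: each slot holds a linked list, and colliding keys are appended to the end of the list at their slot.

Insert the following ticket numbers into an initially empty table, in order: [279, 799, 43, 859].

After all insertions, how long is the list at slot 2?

Insert 279: h=6, bucket 6 empty -> new chain.
Insert 799: h=2, bucket 2 empty -> new chain.
Insert 43: h=2, bucket 2 nonempty -> append to chain.
Insert 859: h=2, bucket 2 nonempty -> append to chain.
Final buckets:
0: ∅
1: ∅
2: 799 -> 43 -> 859
3: ∅
4: ∅
5: ∅
6: 279
7: ∅
8: ∅
9: ∅
10: ∅
11: ∅

3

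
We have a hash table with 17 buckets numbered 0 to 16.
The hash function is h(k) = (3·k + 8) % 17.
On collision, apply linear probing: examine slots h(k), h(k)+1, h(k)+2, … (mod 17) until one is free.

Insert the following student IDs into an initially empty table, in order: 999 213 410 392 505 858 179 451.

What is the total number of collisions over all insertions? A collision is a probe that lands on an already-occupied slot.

Insert 999: h=13, slot 13 empty => index 13.
Insert 213: h=1, slot 1 empty => index 1.
Insert 410: h=14, slot 14 empty => index 14.
Insert 392: h=11, slot 11 empty => index 11.
Insert 505: h=10, slot 10 empty => index 10.
Insert 858: h=15, slot 15 empty => index 15.
Insert 179: h=1, slot 1 occupied => index 2.
Insert 451: h=1, slots 1,2 occupied => index 3.
Table: [_, 213, 179, 451, _, _, _, _, _, _, 505, 392, _, 999, 410, 858, _]

3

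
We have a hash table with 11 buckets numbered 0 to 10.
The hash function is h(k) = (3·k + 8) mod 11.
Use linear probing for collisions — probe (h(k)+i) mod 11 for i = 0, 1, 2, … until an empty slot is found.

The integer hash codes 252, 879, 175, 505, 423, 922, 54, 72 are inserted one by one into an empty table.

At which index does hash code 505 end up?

8

Insert 252: h=5, slot 5 empty → index 5.
Insert 879: h=5, slot 5 occupied → index 6.
Insert 175: h=5, slots 5,6 occupied → index 7.
Insert 505: h=5, slots 5,6,7 occupied → index 8.
Insert 423: h=1, slot 1 empty → index 1.
Insert 922: h=2, slot 2 empty → index 2.
Insert 54: h=5, slots 5,6,7,8 occupied → index 9.
Insert 72: h=4, slot 4 empty → index 4.
Table: [∅, 423, 922, ∅, 72, 252, 879, 175, 505, 54, ∅]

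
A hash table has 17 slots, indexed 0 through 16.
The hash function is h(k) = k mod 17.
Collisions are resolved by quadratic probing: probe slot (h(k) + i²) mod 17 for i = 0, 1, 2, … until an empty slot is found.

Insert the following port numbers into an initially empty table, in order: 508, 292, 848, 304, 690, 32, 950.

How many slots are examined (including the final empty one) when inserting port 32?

4

Insert 508: h=15, slot 15 empty => index 15.
Insert 292: h=3, slot 3 empty => index 3.
Insert 848: h=15, slot 15 occupied => index 16.
Insert 304: h=15, slots 15,16 occupied => index 2.
Insert 690: h=10, slot 10 empty => index 10.
Insert 32: h=15, slots 15,16,2 occupied => index 7.
Insert 950: h=15, slots 15,16,2,7 occupied => index 14.
Table: [—, —, 304, 292, —, —, —, 32, —, —, 690, —, —, —, 950, 508, 848]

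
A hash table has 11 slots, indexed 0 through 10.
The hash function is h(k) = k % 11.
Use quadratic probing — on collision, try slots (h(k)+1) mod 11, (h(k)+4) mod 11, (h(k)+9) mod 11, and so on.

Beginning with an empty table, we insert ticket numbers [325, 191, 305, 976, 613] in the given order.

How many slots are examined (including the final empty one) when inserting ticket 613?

Insert 325: h=6, slot 6 empty → index 6.
Insert 191: h=4, slot 4 empty → index 4.
Insert 305: h=8, slot 8 empty → index 8.
Insert 976: h=8, slot 8 occupied → index 9.
Insert 613: h=8, slots 8,9 occupied → index 1.
Table: [-, 613, -, -, 191, -, 325, -, 305, 976, -]

3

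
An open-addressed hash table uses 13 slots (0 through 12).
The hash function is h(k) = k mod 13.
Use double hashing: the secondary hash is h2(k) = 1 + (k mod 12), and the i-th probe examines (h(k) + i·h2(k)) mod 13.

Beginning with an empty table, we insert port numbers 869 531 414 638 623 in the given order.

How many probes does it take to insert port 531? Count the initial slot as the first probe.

2

869 hashes to 11; slot 11 is free => place at 11.
531 hashes to 11, h2=4; 11 taken => place at 2.
414 hashes to 11, h2=7; 11 taken => place at 5.
638 hashes to 1; slot 1 is free => place at 1.
623 hashes to 12; slot 12 is free => place at 12.
Table: [_, 638, 531, _, _, 414, _, _, _, _, _, 869, 623]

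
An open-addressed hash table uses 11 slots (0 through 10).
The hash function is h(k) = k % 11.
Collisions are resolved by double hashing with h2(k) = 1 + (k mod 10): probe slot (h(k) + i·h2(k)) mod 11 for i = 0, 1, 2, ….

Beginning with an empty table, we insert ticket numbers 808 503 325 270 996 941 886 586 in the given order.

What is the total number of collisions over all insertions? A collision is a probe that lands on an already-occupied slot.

6

Insert 808: h=5, slot 5 empty → index 5.
Insert 503: h=8, slot 8 empty → index 8.
Insert 325: h=6, slot 6 empty → index 6.
Insert 270: h=6, h2=1, slot 6 occupied → index 7.
Insert 996: h=6, h2=7, slot 6 occupied → index 2.
Insert 941: h=6, h2=2, slots 6,8 occupied → index 10.
Insert 886: h=6, h2=7, slots 6,2 occupied → index 9.
Insert 586: h=3, slot 3 empty → index 3.
Table: [_, _, 996, 586, _, 808, 325, 270, 503, 886, 941]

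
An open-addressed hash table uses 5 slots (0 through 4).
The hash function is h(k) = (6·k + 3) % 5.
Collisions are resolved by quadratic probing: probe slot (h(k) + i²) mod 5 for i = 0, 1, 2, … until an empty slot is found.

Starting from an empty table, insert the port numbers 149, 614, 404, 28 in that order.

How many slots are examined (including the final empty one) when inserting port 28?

Insert 149: h=2, slot 2 empty -> index 2.
Insert 614: h=2, slot 2 occupied -> index 3.
Insert 404: h=2, slots 2,3 occupied -> index 1.
Insert 28: h=1, slots 1,2 occupied -> index 0.
Table: [28, 404, 149, 614, _]

3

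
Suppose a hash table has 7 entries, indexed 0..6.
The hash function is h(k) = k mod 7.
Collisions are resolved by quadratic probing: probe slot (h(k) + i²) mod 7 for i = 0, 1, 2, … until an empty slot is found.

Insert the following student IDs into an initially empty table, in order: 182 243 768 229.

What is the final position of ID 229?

2

182: h=0 -> slot 0
243: h=5 -> slot 5
768: h=5, probe 5,6 -> slot 6
229: h=5, probe 5,6,2 -> slot 2
Table: [182, -, 229, -, -, 243, 768]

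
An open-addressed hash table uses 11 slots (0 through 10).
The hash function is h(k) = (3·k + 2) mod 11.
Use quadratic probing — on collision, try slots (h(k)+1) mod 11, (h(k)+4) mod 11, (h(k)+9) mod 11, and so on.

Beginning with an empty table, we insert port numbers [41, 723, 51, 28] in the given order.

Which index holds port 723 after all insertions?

41: h=4 → slot 4
723: h=4, probe 4,5 → slot 5
51: h=1 → slot 1
28: h=9 → slot 9
Table: [-, 51, -, -, 41, 723, -, -, -, 28, -]

5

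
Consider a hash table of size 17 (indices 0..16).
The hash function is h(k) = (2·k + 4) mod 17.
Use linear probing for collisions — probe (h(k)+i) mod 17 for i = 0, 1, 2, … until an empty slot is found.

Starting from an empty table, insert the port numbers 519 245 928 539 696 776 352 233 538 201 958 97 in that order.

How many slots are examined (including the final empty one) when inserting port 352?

2

519: h=5 → slot 5
245: h=1 → slot 1
928: h=7 → slot 7
539: h=11 → slot 11
696: h=2 → slot 2
776: h=9 → slot 9
352: h=11, probe 11,12 → slot 12
233: h=11, probe 11,12,13 → slot 13
538: h=9, probe 9,10 → slot 10
201: h=15 → slot 15
958: h=16 → slot 16
97: h=11, probe 11,12,13,14 → slot 14
Table: [_, 245, 696, _, _, 519, _, 928, _, 776, 538, 539, 352, 233, 97, 201, 958]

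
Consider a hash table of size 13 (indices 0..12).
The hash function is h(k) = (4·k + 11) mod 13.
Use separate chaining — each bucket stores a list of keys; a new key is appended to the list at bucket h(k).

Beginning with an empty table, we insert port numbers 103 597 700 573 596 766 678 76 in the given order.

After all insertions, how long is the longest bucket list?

3

103 -> bucket 7
597 -> bucket 7 (collision)
700 -> bucket 3
573 -> bucket 2
596 -> bucket 3 (collision)
766 -> bucket 7 (collision)
678 -> bucket 6
76 -> bucket 3 (collision)
Final buckets:
0: .
1: .
2: 573
3: 700 -> 596 -> 76
4: .
5: .
6: 678
7: 103 -> 597 -> 766
8: .
9: .
10: .
11: .
12: .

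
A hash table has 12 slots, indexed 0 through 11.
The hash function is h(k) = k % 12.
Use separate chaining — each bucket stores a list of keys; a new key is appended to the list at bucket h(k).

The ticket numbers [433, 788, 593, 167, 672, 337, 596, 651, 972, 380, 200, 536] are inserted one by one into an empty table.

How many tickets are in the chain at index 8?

5

433 → bucket 1
788 → bucket 8
593 → bucket 5
167 → bucket 11
672 → bucket 0
337 → bucket 1 (collision)
596 → bucket 8 (collision)
651 → bucket 3
972 → bucket 0 (collision)
380 → bucket 8 (collision)
200 → bucket 8 (collision)
536 → bucket 8 (collision)
Final buckets:
0: 672 -> 972
1: 433 -> 337
2: -
3: 651
4: -
5: 593
6: -
7: -
8: 788 -> 596 -> 380 -> 200 -> 536
9: -
10: -
11: 167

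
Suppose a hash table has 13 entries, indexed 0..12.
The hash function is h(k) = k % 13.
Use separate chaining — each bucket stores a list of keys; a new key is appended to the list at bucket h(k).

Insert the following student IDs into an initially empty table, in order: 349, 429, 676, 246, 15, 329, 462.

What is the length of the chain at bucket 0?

2

Insert 349: h=11, bucket 11 empty -> new chain.
Insert 429: h=0, bucket 0 empty -> new chain.
Insert 676: h=0, bucket 0 nonempty -> append to chain.
Insert 246: h=12, bucket 12 empty -> new chain.
Insert 15: h=2, bucket 2 empty -> new chain.
Insert 329: h=4, bucket 4 empty -> new chain.
Insert 462: h=7, bucket 7 empty -> new chain.
Final buckets:
0: 429 -> 676
1: -
2: 15
3: -
4: 329
5: -
6: -
7: 462
8: -
9: -
10: -
11: 349
12: 246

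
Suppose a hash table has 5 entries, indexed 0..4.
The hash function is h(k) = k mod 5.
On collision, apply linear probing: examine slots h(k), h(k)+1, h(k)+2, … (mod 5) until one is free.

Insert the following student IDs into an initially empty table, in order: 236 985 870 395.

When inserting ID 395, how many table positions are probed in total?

4

236 hashes to 1; slot 1 is free -> place at 1.
985 hashes to 0; slot 0 is free -> place at 0.
870 hashes to 0; 0,1 taken -> place at 2.
395 hashes to 0; 0,1,2 taken -> place at 3.
Table: [985, 236, 870, 395, .]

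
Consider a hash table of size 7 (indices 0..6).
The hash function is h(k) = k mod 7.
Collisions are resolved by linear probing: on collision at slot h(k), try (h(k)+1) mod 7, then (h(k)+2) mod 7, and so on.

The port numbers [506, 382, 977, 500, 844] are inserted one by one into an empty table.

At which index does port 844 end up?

506: h=2 → slot 2
382: h=4 → slot 4
977: h=4, probe 4,5 → slot 5
500: h=3 → slot 3
844: h=4, probe 4,5,6 → slot 6
Table: [., ., 506, 500, 382, 977, 844]

6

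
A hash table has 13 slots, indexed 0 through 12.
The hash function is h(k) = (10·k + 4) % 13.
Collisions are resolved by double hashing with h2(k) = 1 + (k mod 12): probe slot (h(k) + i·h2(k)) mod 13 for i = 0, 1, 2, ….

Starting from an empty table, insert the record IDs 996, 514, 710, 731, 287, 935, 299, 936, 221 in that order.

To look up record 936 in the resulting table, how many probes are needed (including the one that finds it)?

2

996 hashes to 6; slot 6 is free → place at 6.
514 hashes to 9; slot 9 is free → place at 9.
710 hashes to 6, h2=3; 6,9 taken → place at 12.
731 hashes to 8; slot 8 is free → place at 8.
287 hashes to 1; slot 1 is free → place at 1.
935 hashes to 7; slot 7 is free → place at 7.
299 hashes to 4; slot 4 is free → place at 4.
936 hashes to 4, h2=1; 4 taken → place at 5.
221 hashes to 4, h2=6; 4 taken → place at 10.
Table: [-, 287, -, -, 299, 936, 996, 935, 731, 514, 221, -, 710]
Lookup 936: h=4, h2=1, probe 4,5 → found at 5.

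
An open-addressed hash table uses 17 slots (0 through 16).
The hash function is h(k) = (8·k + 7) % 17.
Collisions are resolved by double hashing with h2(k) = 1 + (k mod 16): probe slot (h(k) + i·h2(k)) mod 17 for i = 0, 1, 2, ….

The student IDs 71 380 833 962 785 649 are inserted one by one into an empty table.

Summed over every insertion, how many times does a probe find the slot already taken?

71 hashes to 14; slot 14 is free => place at 14.
380 hashes to 4; slot 4 is free => place at 4.
833 hashes to 7; slot 7 is free => place at 7.
962 hashes to 2; slot 2 is free => place at 2.
785 hashes to 14, h2=2; 14 taken => place at 16.
649 hashes to 14, h2=10; 14,7 taken => place at 0.
Table: [649, ., 962, ., 380, ., ., 833, ., ., ., ., ., ., 71, ., 785]

3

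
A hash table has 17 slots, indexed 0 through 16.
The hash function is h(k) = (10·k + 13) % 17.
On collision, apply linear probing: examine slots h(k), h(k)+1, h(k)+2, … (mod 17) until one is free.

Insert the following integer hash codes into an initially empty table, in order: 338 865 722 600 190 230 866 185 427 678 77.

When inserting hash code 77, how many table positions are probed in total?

2

Insert 338: h=10, slot 10 empty → index 10.
Insert 865: h=10, slot 10 occupied → index 11.
Insert 722: h=8, slot 8 empty → index 8.
Insert 600: h=12, slot 12 empty → index 12.
Insert 190: h=9, slot 9 empty → index 9.
Insert 230: h=1, slot 1 empty → index 1.
Insert 866: h=3, slot 3 empty → index 3.
Insert 185: h=10, slots 10,11,12 occupied → index 13.
Insert 427: h=16, slot 16 empty → index 16.
Insert 678: h=10, slots 10,11,12,13 occupied → index 14.
Insert 77: h=1, slot 1 occupied → index 2.
Table: [—, 230, 77, 866, —, —, —, —, 722, 190, 338, 865, 600, 185, 678, —, 427]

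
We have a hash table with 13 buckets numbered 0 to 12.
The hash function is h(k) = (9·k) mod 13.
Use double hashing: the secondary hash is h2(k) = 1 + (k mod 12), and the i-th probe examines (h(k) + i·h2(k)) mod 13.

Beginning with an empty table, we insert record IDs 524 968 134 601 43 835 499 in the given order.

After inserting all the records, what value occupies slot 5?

43

Insert 524: h=10, slot 10 empty → index 10.
Insert 968: h=2, slot 2 empty → index 2.
Insert 134: h=10, h2=3, slot 10 occupied → index 0.
Insert 601: h=1, slot 1 empty → index 1.
Insert 43: h=10, h2=8, slot 10 occupied → index 5.
Insert 835: h=1, h2=8, slot 1 occupied → index 9.
Insert 499: h=6, slot 6 empty → index 6.
Table: [134, 601, 968, ., ., 43, 499, ., ., 835, 524, ., .]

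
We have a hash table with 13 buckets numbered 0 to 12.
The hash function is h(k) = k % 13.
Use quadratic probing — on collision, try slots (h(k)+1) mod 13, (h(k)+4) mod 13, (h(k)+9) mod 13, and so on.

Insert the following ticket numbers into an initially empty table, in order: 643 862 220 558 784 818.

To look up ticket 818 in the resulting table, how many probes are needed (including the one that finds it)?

643: h=6 => slot 6
862: h=4 => slot 4
220: h=12 => slot 12
558: h=12, probe 12,0 => slot 0
784: h=4, probe 4,5 => slot 5
818: h=12, probe 12,0,3 => slot 3
Table: [558, —, —, 818, 862, 784, 643, —, —, —, —, —, 220]
Lookup 818: h=12, probe 12,0,3 → found at 3.

3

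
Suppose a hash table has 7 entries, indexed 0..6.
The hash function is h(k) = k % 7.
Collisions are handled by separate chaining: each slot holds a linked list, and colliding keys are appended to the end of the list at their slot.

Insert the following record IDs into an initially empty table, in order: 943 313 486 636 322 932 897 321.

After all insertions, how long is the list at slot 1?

2

943 → bucket 5
313 → bucket 5 (collision)
486 → bucket 3
636 → bucket 6
322 → bucket 0
932 → bucket 1
897 → bucket 1 (collision)
321 → bucket 6 (collision)
Final buckets:
0: 322
1: 932 -> 897
2: .
3: 486
4: .
5: 943 -> 313
6: 636 -> 321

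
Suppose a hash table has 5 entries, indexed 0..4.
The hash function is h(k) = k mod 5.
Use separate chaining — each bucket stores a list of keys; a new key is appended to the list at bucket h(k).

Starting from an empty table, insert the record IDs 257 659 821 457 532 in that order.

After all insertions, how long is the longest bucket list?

257 -> bucket 2
659 -> bucket 4
821 -> bucket 1
457 -> bucket 2 (collision)
532 -> bucket 2 (collision)
Final buckets:
0: ∅
1: 821
2: 257 -> 457 -> 532
3: ∅
4: 659

3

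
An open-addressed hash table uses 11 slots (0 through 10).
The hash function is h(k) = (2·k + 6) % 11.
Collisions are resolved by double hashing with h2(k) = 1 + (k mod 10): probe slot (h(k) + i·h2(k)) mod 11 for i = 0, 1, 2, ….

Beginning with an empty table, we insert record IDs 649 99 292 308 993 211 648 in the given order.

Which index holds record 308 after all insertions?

Insert 649: h=6, slot 6 empty => index 6.
Insert 99: h=6, h2=10, slot 6 occupied => index 5.
Insert 292: h=7, slot 7 empty => index 7.
Insert 308: h=6, h2=9, slot 6 occupied => index 4.
Insert 993: h=1, slot 1 empty => index 1.
Insert 211: h=10, slot 10 empty => index 10.
Insert 648: h=4, h2=9, slot 4 occupied => index 2.
Table: [., 993, 648, ., 308, 99, 649, 292, ., ., 211]

4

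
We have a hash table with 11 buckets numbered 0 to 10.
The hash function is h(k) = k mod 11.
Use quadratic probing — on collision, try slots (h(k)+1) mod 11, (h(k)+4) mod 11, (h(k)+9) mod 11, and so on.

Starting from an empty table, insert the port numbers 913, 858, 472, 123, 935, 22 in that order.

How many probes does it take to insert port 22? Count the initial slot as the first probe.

913: h=0 → slot 0
858: h=0, probe 0,1 → slot 1
472: h=10 → slot 10
123: h=2 → slot 2
935: h=0, probe 0,1,4 → slot 4
22: h=0, probe 0,1,4,9 → slot 9
Table: [913, 858, 123, ∅, 935, ∅, ∅, ∅, ∅, 22, 472]

4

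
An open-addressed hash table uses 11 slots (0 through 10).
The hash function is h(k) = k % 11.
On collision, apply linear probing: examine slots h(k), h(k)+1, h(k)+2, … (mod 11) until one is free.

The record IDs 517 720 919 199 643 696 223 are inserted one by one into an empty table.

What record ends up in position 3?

Insert 517: h=0, slot 0 empty => index 0.
Insert 720: h=5, slot 5 empty => index 5.
Insert 919: h=6, slot 6 empty => index 6.
Insert 199: h=1, slot 1 empty => index 1.
Insert 643: h=5, slots 5,6 occupied => index 7.
Insert 696: h=3, slot 3 empty => index 3.
Insert 223: h=3, slot 3 occupied => index 4.
Table: [517, 199, _, 696, 223, 720, 919, 643, _, _, _]

696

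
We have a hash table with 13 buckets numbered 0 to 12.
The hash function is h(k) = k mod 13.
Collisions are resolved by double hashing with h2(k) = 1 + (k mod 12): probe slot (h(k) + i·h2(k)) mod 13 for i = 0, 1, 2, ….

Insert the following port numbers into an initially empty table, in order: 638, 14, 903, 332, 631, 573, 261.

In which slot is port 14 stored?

4

638: h=1 => slot 1
14: h=1, h2=3, probe 1,4 => slot 4
903: h=6 => slot 6
332: h=7 => slot 7
631: h=7, h2=8, probe 7,2 => slot 2
573: h=1, h2=10, probe 1,11 => slot 11
261: h=1, h2=10, probe 1,11,8 => slot 8
Table: [_, 638, 631, _, 14, _, 903, 332, 261, _, _, 573, _]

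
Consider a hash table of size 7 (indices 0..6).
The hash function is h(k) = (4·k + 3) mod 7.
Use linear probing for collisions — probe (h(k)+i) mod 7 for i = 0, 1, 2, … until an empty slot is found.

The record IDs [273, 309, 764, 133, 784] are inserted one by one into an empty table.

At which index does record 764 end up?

Insert 273: h=3, slot 3 empty → index 3.
Insert 309: h=0, slot 0 empty → index 0.
Insert 764: h=0, slot 0 occupied → index 1.
Insert 133: h=3, slot 3 occupied → index 4.
Insert 784: h=3, slots 3,4 occupied → index 5.
Table: [309, 764, _, 273, 133, 784, _]

1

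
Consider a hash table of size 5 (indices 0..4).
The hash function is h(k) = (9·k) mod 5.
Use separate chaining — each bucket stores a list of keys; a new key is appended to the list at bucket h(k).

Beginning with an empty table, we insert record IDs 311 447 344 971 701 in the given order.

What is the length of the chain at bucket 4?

Insert 311: h=4, bucket 4 empty → new chain.
Insert 447: h=3, bucket 3 empty → new chain.
Insert 344: h=1, bucket 1 empty → new chain.
Insert 971: h=4, bucket 4 nonempty → append to chain.
Insert 701: h=4, bucket 4 nonempty → append to chain.
Final buckets:
0: .
1: 344
2: .
3: 447
4: 311 -> 971 -> 701

3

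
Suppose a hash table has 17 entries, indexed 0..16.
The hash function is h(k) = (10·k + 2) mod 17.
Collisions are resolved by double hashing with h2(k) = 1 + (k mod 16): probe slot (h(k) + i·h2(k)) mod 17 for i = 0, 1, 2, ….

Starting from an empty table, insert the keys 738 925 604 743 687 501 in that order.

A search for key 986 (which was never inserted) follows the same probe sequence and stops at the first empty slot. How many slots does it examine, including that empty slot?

Insert 738: h=4, slot 4 empty => index 4.
Insert 925: h=4, h2=14, slot 4 occupied => index 1.
Insert 604: h=7, slot 7 empty => index 7.
Insert 743: h=3, slot 3 empty => index 3.
Insert 687: h=4, h2=16, slots 4,3 occupied => index 2.
Insert 501: h=14, slot 14 empty => index 14.
Table: [_, 925, 687, 743, 738, _, _, 604, _, _, _, _, _, _, 501, _, _]
Lookup 986: h=2, h2=11, probe 2,13 → slot 13 empty, not found.

2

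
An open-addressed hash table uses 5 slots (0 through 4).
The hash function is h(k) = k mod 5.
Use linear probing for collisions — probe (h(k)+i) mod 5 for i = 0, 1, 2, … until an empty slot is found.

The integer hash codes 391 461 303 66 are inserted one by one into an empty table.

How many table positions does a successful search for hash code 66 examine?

4

Insert 391: h=1, slot 1 empty → index 1.
Insert 461: h=1, slot 1 occupied → index 2.
Insert 303: h=3, slot 3 empty → index 3.
Insert 66: h=1, slots 1,2,3 occupied → index 4.
Table: [-, 391, 461, 303, 66]
Lookup 66: h=1, probe 1,2,3,4 → found at 4.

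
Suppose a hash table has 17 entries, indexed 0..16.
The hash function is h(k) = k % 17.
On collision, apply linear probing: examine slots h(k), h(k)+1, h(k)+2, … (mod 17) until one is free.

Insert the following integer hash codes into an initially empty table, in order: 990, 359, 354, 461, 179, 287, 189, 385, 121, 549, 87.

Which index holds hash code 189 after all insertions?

5

990: h=4 → slot 4
359: h=2 → slot 2
354: h=14 → slot 14
461: h=2, probe 2,3 → slot 3
179: h=9 → slot 9
287: h=15 → slot 15
189: h=2, probe 2,3,4,5 → slot 5
385: h=11 → slot 11
121: h=2, probe 2,3,4,5,6 → slot 6
549: h=5, probe 5,6,7 → slot 7
87: h=2, probe 2,3,4,5,6,7,8 → slot 8
Table: [—, —, 359, 461, 990, 189, 121, 549, 87, 179, —, 385, —, —, 354, 287, —]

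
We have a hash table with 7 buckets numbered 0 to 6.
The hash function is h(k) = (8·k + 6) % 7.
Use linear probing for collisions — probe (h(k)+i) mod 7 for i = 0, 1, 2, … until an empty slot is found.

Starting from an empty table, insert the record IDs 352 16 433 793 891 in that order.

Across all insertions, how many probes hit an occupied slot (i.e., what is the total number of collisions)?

352 hashes to 1; slot 1 is free => place at 1.
16 hashes to 1; 1 taken => place at 2.
433 hashes to 5; slot 5 is free => place at 5.
793 hashes to 1; 1,2 taken => place at 3.
891 hashes to 1; 1,2,3 taken => place at 4.
Table: [_, 352, 16, 793, 891, 433, _]

6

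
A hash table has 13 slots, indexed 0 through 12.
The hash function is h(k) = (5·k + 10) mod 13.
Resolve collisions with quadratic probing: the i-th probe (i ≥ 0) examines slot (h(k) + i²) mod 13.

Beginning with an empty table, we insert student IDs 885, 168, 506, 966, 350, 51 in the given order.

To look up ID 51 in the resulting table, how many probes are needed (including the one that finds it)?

4

885: h=2 -> slot 2
168: h=5 -> slot 5
506: h=5, probe 5,6 -> slot 6
966: h=4 -> slot 4
350: h=5, probe 5,6,9 -> slot 9
51: h=5, probe 5,6,9,1 -> slot 1
Table: [∅, 51, 885, ∅, 966, 168, 506, ∅, ∅, 350, ∅, ∅, ∅]
Lookup 51: h=5, probe 5,6,9,1 → found at 1.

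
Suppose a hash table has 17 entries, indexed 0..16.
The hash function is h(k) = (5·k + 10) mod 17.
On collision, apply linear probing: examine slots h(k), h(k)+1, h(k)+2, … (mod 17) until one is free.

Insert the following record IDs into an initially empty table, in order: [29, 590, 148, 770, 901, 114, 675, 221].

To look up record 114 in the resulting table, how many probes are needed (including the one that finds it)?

29 hashes to 2; slot 2 is free => place at 2.
590 hashes to 2; 2 taken => place at 3.
148 hashes to 2; 2,3 taken => place at 4.
770 hashes to 1; slot 1 is free => place at 1.
901 hashes to 10; slot 10 is free => place at 10.
114 hashes to 2; 2,3,4 taken => place at 5.
675 hashes to 2; 2,3,4,5 taken => place at 6.
221 hashes to 10; 10 taken => place at 11.
Table: [—, 770, 29, 590, 148, 114, 675, —, —, —, 901, 221, —, —, —, —, —]
Lookup 114: h=2, probe 2,3,4,5 → found at 5.

4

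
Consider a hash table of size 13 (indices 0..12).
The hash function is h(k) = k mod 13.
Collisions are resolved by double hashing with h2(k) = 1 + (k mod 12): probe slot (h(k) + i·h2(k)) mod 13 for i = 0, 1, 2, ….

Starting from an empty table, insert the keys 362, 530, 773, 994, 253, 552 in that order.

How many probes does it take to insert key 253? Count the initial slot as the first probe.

Insert 362: h=11, slot 11 empty → index 11.
Insert 530: h=10, slot 10 empty → index 10.
Insert 773: h=6, slot 6 empty → index 6.
Insert 994: h=6, h2=11, slot 6 occupied → index 4.
Insert 253: h=6, h2=2, slot 6 occupied → index 8.
Insert 552: h=6, h2=1, slot 6 occupied → index 7.
Table: [_, _, _, _, 994, _, 773, 552, 253, _, 530, 362, _]

2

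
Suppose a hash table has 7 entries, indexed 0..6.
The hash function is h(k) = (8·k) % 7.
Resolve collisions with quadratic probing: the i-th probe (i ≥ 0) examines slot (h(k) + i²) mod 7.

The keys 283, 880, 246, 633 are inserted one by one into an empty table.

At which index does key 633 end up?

4

283 hashes to 3; slot 3 is free -> place at 3.
880 hashes to 5; slot 5 is free -> place at 5.
246 hashes to 1; slot 1 is free -> place at 1.
633 hashes to 3; 3 taken -> place at 4.
Table: [∅, 246, ∅, 283, 633, 880, ∅]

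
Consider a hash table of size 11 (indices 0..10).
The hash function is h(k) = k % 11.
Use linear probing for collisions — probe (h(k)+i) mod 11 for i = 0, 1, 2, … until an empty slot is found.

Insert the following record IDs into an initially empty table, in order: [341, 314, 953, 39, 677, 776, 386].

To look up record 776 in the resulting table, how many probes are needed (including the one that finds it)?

341 hashes to 0; slot 0 is free -> place at 0.
314 hashes to 6; slot 6 is free -> place at 6.
953 hashes to 7; slot 7 is free -> place at 7.
39 hashes to 6; 6,7 taken -> place at 8.
677 hashes to 6; 6,7,8 taken -> place at 9.
776 hashes to 6; 6,7,8,9 taken -> place at 10.
386 hashes to 1; slot 1 is free -> place at 1.
Table: [341, 386, -, -, -, -, 314, 953, 39, 677, 776]
Lookup 776: h=6, probe 6,7,8,9,10 → found at 10.

5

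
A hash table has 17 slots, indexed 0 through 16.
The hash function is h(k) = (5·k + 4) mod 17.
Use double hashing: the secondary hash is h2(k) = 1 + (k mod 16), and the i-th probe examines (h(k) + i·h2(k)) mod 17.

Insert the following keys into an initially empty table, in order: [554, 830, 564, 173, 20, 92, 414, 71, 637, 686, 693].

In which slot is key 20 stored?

554 hashes to 3; slot 3 is free -> place at 3.
830 hashes to 6; slot 6 is free -> place at 6.
564 hashes to 2; slot 2 is free -> place at 2.
173 hashes to 2, h2=14; 2 taken -> place at 16.
20 hashes to 2, h2=5; 2 taken -> place at 7.
92 hashes to 5; slot 5 is free -> place at 5.
414 hashes to 0; slot 0 is free -> place at 0.
71 hashes to 2, h2=8; 2 taken -> place at 10.
637 hashes to 10, h2=14; 10,7 taken -> place at 4.
686 hashes to 0, h2=15; 0 taken -> place at 15.
693 hashes to 1; slot 1 is free -> place at 1.
Table: [414, 693, 564, 554, 637, 92, 830, 20, -, -, 71, -, -, -, -, 686, 173]

7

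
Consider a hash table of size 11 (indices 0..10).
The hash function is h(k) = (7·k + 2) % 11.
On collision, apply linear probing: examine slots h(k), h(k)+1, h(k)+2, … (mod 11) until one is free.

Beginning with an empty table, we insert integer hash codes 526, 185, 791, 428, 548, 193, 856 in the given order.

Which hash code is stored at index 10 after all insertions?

526

Insert 526: h=10, slot 10 empty → index 10.
Insert 185: h=10, slot 10 occupied → index 0.
Insert 791: h=6, slot 6 empty → index 6.
Insert 428: h=6, slot 6 occupied → index 7.
Insert 548: h=10, slots 10,0 occupied → index 1.
Insert 193: h=0, slots 0,1 occupied → index 2.
Insert 856: h=10, slots 10,0,1,2 occupied → index 3.
Table: [185, 548, 193, 856, _, _, 791, 428, _, _, 526]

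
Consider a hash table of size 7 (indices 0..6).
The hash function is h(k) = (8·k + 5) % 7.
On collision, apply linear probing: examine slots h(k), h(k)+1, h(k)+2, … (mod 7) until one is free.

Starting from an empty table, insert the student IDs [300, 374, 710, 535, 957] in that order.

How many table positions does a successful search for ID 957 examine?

3

300 hashes to 4; slot 4 is free -> place at 4.
374 hashes to 1; slot 1 is free -> place at 1.
710 hashes to 1; 1 taken -> place at 2.
535 hashes to 1; 1,2 taken -> place at 3.
957 hashes to 3; 3,4 taken -> place at 5.
Table: [-, 374, 710, 535, 300, 957, -]
Lookup 957: h=3, probe 3,4,5 → found at 5.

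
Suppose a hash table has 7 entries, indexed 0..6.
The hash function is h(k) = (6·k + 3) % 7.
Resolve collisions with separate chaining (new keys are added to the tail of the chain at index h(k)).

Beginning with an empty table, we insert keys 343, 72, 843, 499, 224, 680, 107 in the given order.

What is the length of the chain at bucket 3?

343 -> bucket 3
72 -> bucket 1
843 -> bucket 0
499 -> bucket 1 (collision)
224 -> bucket 3 (collision)
680 -> bucket 2
107 -> bucket 1 (collision)
Final buckets:
0: 843
1: 72 -> 499 -> 107
2: 680
3: 343 -> 224
4: ∅
5: ∅
6: ∅

2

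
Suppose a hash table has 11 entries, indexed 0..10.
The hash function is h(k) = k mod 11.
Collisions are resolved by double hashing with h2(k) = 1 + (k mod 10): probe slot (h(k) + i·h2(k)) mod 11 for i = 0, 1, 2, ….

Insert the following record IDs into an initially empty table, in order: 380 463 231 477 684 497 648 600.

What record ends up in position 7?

600

380: h=6 → slot 6
463: h=1 → slot 1
231: h=0 → slot 0
477: h=4 → slot 4
684: h=2 → slot 2
497: h=2, h2=8, probe 2,10 → slot 10
648: h=10, h2=9, probe 10,8 → slot 8
600: h=6, h2=1, probe 6,7 → slot 7
Table: [231, 463, 684, ., 477, ., 380, 600, 648, ., 497]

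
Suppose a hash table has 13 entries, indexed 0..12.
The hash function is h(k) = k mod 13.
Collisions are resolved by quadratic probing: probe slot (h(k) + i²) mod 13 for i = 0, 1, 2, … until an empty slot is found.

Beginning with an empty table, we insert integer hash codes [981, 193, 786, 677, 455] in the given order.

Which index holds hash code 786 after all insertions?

Insert 981: h=6, slot 6 empty -> index 6.
Insert 193: h=11, slot 11 empty -> index 11.
Insert 786: h=6, slot 6 occupied -> index 7.
Insert 677: h=1, slot 1 empty -> index 1.
Insert 455: h=0, slot 0 empty -> index 0.
Table: [455, 677, -, -, -, -, 981, 786, -, -, -, 193, -]

7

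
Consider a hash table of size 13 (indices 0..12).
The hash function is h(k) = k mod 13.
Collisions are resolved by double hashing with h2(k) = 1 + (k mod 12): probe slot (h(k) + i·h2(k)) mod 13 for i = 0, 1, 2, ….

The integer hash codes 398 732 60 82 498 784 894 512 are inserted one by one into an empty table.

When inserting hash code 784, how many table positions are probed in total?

3

398 hashes to 8; slot 8 is free → place at 8.
732 hashes to 4; slot 4 is free → place at 4.
60 hashes to 8, h2=1; 8 taken → place at 9.
82 hashes to 4, h2=11; 4 taken → place at 2.
498 hashes to 4, h2=7; 4 taken → place at 11.
784 hashes to 4, h2=5; 4,9 taken → place at 1.
894 hashes to 10; slot 10 is free → place at 10.
512 hashes to 5; slot 5 is free → place at 5.
Table: [_, 784, 82, _, 732, 512, _, _, 398, 60, 894, 498, _]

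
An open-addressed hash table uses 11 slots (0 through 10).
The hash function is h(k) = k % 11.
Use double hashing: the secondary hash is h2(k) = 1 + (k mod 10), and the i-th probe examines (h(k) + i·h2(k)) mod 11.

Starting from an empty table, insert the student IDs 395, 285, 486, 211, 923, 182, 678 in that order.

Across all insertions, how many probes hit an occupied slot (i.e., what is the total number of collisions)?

3

Insert 395: h=10, slot 10 empty => index 10.
Insert 285: h=10, h2=6, slot 10 occupied => index 5.
Insert 486: h=2, slot 2 empty => index 2.
Insert 211: h=2, h2=2, slot 2 occupied => index 4.
Insert 923: h=10, h2=4, slot 10 occupied => index 3.
Insert 182: h=6, slot 6 empty => index 6.
Insert 678: h=7, slot 7 empty => index 7.
Table: [∅, ∅, 486, 923, 211, 285, 182, 678, ∅, ∅, 395]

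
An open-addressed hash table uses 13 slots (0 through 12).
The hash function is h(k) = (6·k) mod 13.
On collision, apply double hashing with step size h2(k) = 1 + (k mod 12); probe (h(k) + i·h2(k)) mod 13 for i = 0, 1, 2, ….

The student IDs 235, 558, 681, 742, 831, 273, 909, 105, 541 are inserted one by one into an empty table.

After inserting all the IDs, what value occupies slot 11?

235 hashes to 6; slot 6 is free -> place at 6.
558 hashes to 7; slot 7 is free -> place at 7.
681 hashes to 4; slot 4 is free -> place at 4.
742 hashes to 6, h2=11; 6,4 taken -> place at 2.
831 hashes to 7, h2=4; 7 taken -> place at 11.
273 hashes to 0; slot 0 is free -> place at 0.
909 hashes to 7, h2=10; 7,4 taken -> place at 1.
105 hashes to 6, h2=10; 6 taken -> place at 3.
541 hashes to 9; slot 9 is free -> place at 9.
Table: [273, 909, 742, 105, 681, —, 235, 558, —, 541, —, 831, —]

831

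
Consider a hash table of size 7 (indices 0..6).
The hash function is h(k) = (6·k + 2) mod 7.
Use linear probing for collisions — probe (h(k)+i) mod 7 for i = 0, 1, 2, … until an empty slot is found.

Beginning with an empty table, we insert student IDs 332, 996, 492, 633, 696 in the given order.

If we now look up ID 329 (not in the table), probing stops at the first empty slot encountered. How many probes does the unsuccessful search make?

332 hashes to 6; slot 6 is free => place at 6.
996 hashes to 0; slot 0 is free => place at 0.
492 hashes to 0; 0 taken => place at 1.
633 hashes to 6; 6,0,1 taken => place at 2.
696 hashes to 6; 6,0,1,2 taken => place at 3.
Table: [996, 492, 633, 696, —, —, 332]
Lookup 329: h=2, probe 2,3,4 → slot 4 empty, not found.

3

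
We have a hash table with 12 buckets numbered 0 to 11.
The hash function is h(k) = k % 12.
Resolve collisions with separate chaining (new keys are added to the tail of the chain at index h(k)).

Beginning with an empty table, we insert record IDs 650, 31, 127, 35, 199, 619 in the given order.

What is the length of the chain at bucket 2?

1

650 -> bucket 2
31 -> bucket 7
127 -> bucket 7 (collision)
35 -> bucket 11
199 -> bucket 7 (collision)
619 -> bucket 7 (collision)
Final buckets:
0: .
1: .
2: 650
3: .
4: .
5: .
6: .
7: 31 -> 127 -> 199 -> 619
8: .
9: .
10: .
11: 35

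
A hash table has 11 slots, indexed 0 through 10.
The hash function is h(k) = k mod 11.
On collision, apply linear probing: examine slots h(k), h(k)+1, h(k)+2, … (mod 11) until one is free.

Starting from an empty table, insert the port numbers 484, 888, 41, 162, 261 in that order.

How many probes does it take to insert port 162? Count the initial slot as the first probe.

3

484 hashes to 0; slot 0 is free → place at 0.
888 hashes to 8; slot 8 is free → place at 8.
41 hashes to 8; 8 taken → place at 9.
162 hashes to 8; 8,9 taken → place at 10.
261 hashes to 8; 8,9,10,0 taken → place at 1.
Table: [484, 261, —, —, —, —, —, —, 888, 41, 162]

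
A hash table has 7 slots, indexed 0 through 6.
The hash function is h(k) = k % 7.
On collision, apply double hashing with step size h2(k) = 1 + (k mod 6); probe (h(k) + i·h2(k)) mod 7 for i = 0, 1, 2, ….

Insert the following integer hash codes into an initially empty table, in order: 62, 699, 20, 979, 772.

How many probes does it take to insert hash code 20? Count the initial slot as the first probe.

2

Insert 62: h=6, slot 6 empty -> index 6.
Insert 699: h=6, h2=4, slot 6 occupied -> index 3.
Insert 20: h=6, h2=3, slot 6 occupied -> index 2.
Insert 979: h=6, h2=2, slot 6 occupied -> index 1.
Insert 772: h=2, h2=5, slot 2 occupied -> index 0.
Table: [772, 979, 20, 699, —, —, 62]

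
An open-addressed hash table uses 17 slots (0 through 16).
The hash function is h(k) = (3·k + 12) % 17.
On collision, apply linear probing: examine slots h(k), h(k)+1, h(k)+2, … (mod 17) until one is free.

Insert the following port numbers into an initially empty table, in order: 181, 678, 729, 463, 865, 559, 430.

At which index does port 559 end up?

10

181 hashes to 11; slot 11 is free => place at 11.
678 hashes to 6; slot 6 is free => place at 6.
729 hashes to 6; 6 taken => place at 7.
463 hashes to 7; 7 taken => place at 8.
865 hashes to 6; 6,7,8 taken => place at 9.
559 hashes to 6; 6,7,8,9 taken => place at 10.
430 hashes to 10; 10,11 taken => place at 12.
Table: [—, —, —, —, —, —, 678, 729, 463, 865, 559, 181, 430, —, —, —, —]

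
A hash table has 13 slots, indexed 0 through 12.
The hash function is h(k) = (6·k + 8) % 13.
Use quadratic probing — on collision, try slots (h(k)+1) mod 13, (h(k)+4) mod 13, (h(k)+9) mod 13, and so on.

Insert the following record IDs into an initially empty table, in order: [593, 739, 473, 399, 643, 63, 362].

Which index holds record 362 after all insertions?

8

593 hashes to 4; slot 4 is free => place at 4.
739 hashes to 9; slot 9 is free => place at 9.
473 hashes to 12; slot 12 is free => place at 12.
399 hashes to 10; slot 10 is free => place at 10.
643 hashes to 5; slot 5 is free => place at 5.
63 hashes to 9; 9,10 taken => place at 0.
362 hashes to 9; 9,10,0,5,12 taken => place at 8.
Table: [63, ∅, ∅, ∅, 593, 643, ∅, ∅, 362, 739, 399, ∅, 473]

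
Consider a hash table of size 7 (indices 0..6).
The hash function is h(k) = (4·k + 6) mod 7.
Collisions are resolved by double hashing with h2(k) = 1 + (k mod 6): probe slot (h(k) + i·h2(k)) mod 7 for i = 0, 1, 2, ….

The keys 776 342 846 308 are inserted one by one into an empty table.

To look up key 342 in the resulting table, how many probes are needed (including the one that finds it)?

776: h=2 => slot 2
342: h=2, h2=1, probe 2,3 => slot 3
846: h=2, h2=1, probe 2,3,4 => slot 4
308: h=6 => slot 6
Table: [—, —, 776, 342, 846, —, 308]
Lookup 342: h=2, h2=1, probe 2,3 → found at 3.

2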